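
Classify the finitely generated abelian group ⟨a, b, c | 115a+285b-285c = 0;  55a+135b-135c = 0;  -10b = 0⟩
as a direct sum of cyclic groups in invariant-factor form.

rank_ℚ(R)=3; free=3−3=0
SNF(R) diag = [5, 10, 30] → torsion [5, 10, 30]

Answer: M ≅ ℤ/5 ⊕ ℤ/10 ⊕ ℤ/30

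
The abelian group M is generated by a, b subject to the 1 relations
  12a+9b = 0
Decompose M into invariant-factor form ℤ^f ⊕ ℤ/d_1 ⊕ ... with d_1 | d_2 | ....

rank_ℚ(R)=1; free=2−1=1
SNF(R) diag = [3] → torsion [3]

Answer: M ≅ ℤ^1 ⊕ ℤ/3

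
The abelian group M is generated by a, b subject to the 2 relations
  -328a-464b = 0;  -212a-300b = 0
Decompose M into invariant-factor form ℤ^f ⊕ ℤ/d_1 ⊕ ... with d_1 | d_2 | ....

Answer: M ≅ ℤ/4 ⊕ ℤ/8

Derivation:
rank_ℚ(R)=2; free=2−2=0
SNF(R) diag = [4, 8] → torsion [4, 8]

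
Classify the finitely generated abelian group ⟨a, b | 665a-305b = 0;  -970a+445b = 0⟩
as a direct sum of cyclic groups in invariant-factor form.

rank_ℚ(R)=2; free=2−2=0
SNF(R) diag = [5, 15] → torsion [5, 15]

Answer: M ≅ ℤ/5 ⊕ ℤ/15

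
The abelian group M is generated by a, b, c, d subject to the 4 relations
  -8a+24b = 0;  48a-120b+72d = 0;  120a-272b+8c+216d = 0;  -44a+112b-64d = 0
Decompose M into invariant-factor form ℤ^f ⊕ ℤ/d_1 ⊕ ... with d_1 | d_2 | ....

Answer: M ≅ ℤ/4 ⊕ ℤ/8 ⊕ ℤ/8 ⊕ ℤ/24

Derivation:
rank_ℚ(R)=4; free=4−4=0
SNF(R) diag = [4, 8, 8, 24] → torsion [4, 8, 8, 24]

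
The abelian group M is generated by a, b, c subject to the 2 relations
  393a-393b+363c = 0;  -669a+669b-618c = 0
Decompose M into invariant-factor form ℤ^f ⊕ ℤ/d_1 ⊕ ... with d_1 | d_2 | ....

rank_ℚ(R)=2; free=3−2=1
SNF(R) diag = [3, 9] → torsion [3, 9]

Answer: M ≅ ℤ^1 ⊕ ℤ/3 ⊕ ℤ/9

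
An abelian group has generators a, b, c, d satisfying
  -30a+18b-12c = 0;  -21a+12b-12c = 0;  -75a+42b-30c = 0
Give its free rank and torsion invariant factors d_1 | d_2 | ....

Answer: M ≅ ℤ^1 ⊕ ℤ/3 ⊕ ℤ/6 ⊕ ℤ/18

Derivation:
rank_ℚ(R)=3; free=4−3=1
SNF(R) diag = [3, 6, 18] → torsion [3, 6, 18]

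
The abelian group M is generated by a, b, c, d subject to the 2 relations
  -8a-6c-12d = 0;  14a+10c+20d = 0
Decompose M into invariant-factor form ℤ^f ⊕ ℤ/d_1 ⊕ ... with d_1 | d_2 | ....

Answer: M ≅ ℤ^2 ⊕ ℤ/2 ⊕ ℤ/2

Derivation:
rank_ℚ(R)=2; free=4−2=2
SNF(R) diag = [2, 2] → torsion [2, 2]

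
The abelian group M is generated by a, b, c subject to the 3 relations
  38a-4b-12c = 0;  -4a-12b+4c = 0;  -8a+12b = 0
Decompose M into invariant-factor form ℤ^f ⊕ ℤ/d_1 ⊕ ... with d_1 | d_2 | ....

Answer: M ≅ ℤ/2 ⊕ ℤ/4 ⊕ ℤ/4

Derivation:
rank_ℚ(R)=3; free=3−3=0
SNF(R) diag = [2, 4, 4] → torsion [2, 4, 4]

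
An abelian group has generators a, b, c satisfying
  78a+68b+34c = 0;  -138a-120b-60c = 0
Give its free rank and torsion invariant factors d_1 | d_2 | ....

rank_ℚ(R)=2; free=3−2=1
SNF(R) diag = [2, 6] → torsion [2, 6]

Answer: M ≅ ℤ^1 ⊕ ℤ/2 ⊕ ℤ/6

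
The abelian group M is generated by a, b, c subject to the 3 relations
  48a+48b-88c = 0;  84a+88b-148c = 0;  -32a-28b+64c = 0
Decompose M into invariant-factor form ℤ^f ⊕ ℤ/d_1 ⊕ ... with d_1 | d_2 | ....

rank_ℚ(R)=3; free=3−3=0
SNF(R) diag = [4, 4, 8] → torsion [4, 4, 8]

Answer: M ≅ ℤ/4 ⊕ ℤ/4 ⊕ ℤ/8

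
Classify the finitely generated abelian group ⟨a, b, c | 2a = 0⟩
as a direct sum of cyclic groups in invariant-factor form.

rank_ℚ(R)=1; free=3−1=2
SNF(R) diag = [2] → torsion [2]

Answer: M ≅ ℤ^2 ⊕ ℤ/2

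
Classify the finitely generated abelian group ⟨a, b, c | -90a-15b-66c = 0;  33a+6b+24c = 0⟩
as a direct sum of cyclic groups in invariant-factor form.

rank_ℚ(R)=2; free=3−2=1
SNF(R) diag = [3, 3] → torsion [3, 3]

Answer: M ≅ ℤ^1 ⊕ ℤ/3 ⊕ ℤ/3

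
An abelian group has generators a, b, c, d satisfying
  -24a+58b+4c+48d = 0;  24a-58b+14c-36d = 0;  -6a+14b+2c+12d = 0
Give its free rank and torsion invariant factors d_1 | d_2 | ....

rank_ℚ(R)=3; free=4−3=1
SNF(R) diag = [2, 6, 6] → torsion [2, 6, 6]

Answer: M ≅ ℤ^1 ⊕ ℤ/2 ⊕ ℤ/6 ⊕ ℤ/6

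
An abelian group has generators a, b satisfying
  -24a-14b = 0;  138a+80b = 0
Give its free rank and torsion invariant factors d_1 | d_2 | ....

Answer: M ≅ ℤ/2 ⊕ ℤ/6

Derivation:
rank_ℚ(R)=2; free=2−2=0
SNF(R) diag = [2, 6] → torsion [2, 6]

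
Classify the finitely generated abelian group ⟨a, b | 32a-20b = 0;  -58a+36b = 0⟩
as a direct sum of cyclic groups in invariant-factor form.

Answer: M ≅ ℤ/2 ⊕ ℤ/4

Derivation:
rank_ℚ(R)=2; free=2−2=0
SNF(R) diag = [2, 4] → torsion [2, 4]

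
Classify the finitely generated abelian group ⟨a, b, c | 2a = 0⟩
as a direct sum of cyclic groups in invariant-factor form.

Answer: M ≅ ℤ^2 ⊕ ℤ/2

Derivation:
rank_ℚ(R)=1; free=3−1=2
SNF(R) diag = [2] → torsion [2]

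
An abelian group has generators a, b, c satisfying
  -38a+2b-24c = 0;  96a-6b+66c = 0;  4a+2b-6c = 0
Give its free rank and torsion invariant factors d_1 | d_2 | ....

Answer: M ≅ ℤ/2 ⊕ ℤ/6 ⊕ ℤ/12

Derivation:
rank_ℚ(R)=3; free=3−3=0
SNF(R) diag = [2, 6, 12] → torsion [2, 6, 12]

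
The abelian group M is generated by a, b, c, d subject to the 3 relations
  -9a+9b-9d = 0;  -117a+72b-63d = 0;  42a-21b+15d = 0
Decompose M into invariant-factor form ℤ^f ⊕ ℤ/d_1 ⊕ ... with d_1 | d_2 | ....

rank_ℚ(R)=3; free=4−3=1
SNF(R) diag = [3, 9, 27] → torsion [3, 9, 27]

Answer: M ≅ ℤ^1 ⊕ ℤ/3 ⊕ ℤ/9 ⊕ ℤ/27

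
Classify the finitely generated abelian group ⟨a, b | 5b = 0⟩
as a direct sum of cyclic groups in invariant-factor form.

rank_ℚ(R)=1; free=2−1=1
SNF(R) diag = [5] → torsion [5]

Answer: M ≅ ℤ^1 ⊕ ℤ/5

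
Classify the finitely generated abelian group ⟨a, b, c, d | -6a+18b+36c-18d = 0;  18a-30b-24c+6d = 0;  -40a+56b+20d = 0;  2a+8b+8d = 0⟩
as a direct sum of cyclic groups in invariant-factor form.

rank_ℚ(R)=4; free=4−4=0
SNF(R) diag = [2, 6, 12, 36] → torsion [2, 6, 12, 36]

Answer: M ≅ ℤ/2 ⊕ ℤ/6 ⊕ ℤ/12 ⊕ ℤ/36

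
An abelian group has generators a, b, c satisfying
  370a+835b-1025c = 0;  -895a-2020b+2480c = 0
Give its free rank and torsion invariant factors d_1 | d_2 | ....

rank_ℚ(R)=2; free=3−2=1
SNF(R) diag = [5, 15] → torsion [5, 15]

Answer: M ≅ ℤ^1 ⊕ ℤ/5 ⊕ ℤ/15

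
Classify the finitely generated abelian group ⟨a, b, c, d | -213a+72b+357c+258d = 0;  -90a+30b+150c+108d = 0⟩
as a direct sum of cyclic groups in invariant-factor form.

rank_ℚ(R)=2; free=4−2=2
SNF(R) diag = [3, 6] → torsion [3, 6]

Answer: M ≅ ℤ^2 ⊕ ℤ/3 ⊕ ℤ/6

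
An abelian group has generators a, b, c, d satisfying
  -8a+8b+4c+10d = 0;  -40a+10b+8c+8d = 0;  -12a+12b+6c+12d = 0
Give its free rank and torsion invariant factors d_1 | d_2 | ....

rank_ℚ(R)=3; free=4−3=1
SNF(R) diag = [2, 6, 6] → torsion [2, 6, 6]

Answer: M ≅ ℤ^1 ⊕ ℤ/2 ⊕ ℤ/6 ⊕ ℤ/6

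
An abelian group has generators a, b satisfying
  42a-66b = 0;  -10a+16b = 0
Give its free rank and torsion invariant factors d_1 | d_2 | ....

Answer: M ≅ ℤ/2 ⊕ ℤ/6

Derivation:
rank_ℚ(R)=2; free=2−2=0
SNF(R) diag = [2, 6] → torsion [2, 6]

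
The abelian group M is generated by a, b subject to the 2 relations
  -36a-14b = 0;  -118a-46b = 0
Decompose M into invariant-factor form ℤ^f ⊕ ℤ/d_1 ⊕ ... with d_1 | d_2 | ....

Answer: M ≅ ℤ/2 ⊕ ℤ/2

Derivation:
rank_ℚ(R)=2; free=2−2=0
SNF(R) diag = [2, 2] → torsion [2, 2]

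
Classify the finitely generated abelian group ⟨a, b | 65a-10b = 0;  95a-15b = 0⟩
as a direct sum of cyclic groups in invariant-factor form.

Answer: M ≅ ℤ/5 ⊕ ℤ/5

Derivation:
rank_ℚ(R)=2; free=2−2=0
SNF(R) diag = [5, 5] → torsion [5, 5]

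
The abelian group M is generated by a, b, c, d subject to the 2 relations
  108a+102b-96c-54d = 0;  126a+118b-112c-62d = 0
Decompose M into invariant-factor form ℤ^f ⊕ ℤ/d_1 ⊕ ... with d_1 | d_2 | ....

rank_ℚ(R)=2; free=4−2=2
SNF(R) diag = [2, 6] → torsion [2, 6]

Answer: M ≅ ℤ^2 ⊕ ℤ/2 ⊕ ℤ/6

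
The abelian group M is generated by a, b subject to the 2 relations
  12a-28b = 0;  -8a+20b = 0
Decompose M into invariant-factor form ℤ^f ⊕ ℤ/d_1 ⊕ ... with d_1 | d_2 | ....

rank_ℚ(R)=2; free=2−2=0
SNF(R) diag = [4, 4] → torsion [4, 4]

Answer: M ≅ ℤ/4 ⊕ ℤ/4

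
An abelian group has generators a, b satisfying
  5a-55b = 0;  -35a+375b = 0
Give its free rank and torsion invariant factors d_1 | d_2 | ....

rank_ℚ(R)=2; free=2−2=0
SNF(R) diag = [5, 10] → torsion [5, 10]

Answer: M ≅ ℤ/5 ⊕ ℤ/10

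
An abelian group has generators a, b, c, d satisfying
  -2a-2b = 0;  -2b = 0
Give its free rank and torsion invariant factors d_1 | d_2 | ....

Answer: M ≅ ℤ^2 ⊕ ℤ/2 ⊕ ℤ/2

Derivation:
rank_ℚ(R)=2; free=4−2=2
SNF(R) diag = [2, 2] → torsion [2, 2]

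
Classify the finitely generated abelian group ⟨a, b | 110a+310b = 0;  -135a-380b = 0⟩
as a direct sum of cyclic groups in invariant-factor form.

rank_ℚ(R)=2; free=2−2=0
SNF(R) diag = [5, 10] → torsion [5, 10]

Answer: M ≅ ℤ/5 ⊕ ℤ/10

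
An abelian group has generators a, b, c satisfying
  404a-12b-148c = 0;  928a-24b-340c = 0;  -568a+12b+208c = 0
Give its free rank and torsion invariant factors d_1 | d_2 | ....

Answer: M ≅ ℤ/4 ⊕ ℤ/4 ⊕ ℤ/12

Derivation:
rank_ℚ(R)=3; free=3−3=0
SNF(R) diag = [4, 4, 12] → torsion [4, 4, 12]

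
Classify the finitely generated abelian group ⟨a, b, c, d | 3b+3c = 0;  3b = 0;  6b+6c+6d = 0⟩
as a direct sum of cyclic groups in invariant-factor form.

rank_ℚ(R)=3; free=4−3=1
SNF(R) diag = [3, 3, 6] → torsion [3, 3, 6]

Answer: M ≅ ℤ^1 ⊕ ℤ/3 ⊕ ℤ/3 ⊕ ℤ/6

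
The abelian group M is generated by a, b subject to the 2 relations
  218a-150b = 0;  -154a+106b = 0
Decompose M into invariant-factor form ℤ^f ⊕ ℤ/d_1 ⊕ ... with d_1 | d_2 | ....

Answer: M ≅ ℤ/2 ⊕ ℤ/4

Derivation:
rank_ℚ(R)=2; free=2−2=0
SNF(R) diag = [2, 4] → torsion [2, 4]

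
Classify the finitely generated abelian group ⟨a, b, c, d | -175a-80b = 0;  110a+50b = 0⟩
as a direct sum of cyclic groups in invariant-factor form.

rank_ℚ(R)=2; free=4−2=2
SNF(R) diag = [5, 10] → torsion [5, 10]

Answer: M ≅ ℤ^2 ⊕ ℤ/5 ⊕ ℤ/10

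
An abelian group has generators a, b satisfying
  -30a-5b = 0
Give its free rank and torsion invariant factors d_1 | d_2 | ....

rank_ℚ(R)=1; free=2−1=1
SNF(R) diag = [5] → torsion [5]

Answer: M ≅ ℤ^1 ⊕ ℤ/5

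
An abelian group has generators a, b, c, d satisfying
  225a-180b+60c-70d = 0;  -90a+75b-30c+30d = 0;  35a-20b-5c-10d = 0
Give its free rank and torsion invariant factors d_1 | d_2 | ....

Answer: M ≅ ℤ^1 ⊕ ℤ/5 ⊕ ℤ/5 ⊕ ℤ/15

Derivation:
rank_ℚ(R)=3; free=4−3=1
SNF(R) diag = [5, 5, 15] → torsion [5, 5, 15]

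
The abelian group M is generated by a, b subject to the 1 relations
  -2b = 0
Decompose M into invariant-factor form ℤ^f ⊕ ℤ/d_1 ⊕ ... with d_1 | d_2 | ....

Answer: M ≅ ℤ^1 ⊕ ℤ/2

Derivation:
rank_ℚ(R)=1; free=2−1=1
SNF(R) diag = [2] → torsion [2]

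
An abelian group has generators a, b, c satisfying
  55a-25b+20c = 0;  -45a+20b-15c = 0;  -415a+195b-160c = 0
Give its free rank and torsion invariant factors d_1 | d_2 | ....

Answer: M ≅ ℤ/5 ⊕ ℤ/5 ⊕ ℤ/10

Derivation:
rank_ℚ(R)=3; free=3−3=0
SNF(R) diag = [5, 5, 10] → torsion [5, 5, 10]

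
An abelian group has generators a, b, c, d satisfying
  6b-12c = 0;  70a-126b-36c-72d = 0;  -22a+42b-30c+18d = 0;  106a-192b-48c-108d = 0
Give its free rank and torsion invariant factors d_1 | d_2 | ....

rank_ℚ(R)=4; free=4−4=0
SNF(R) diag = [2, 6, 18, 36] → torsion [2, 6, 18, 36]

Answer: M ≅ ℤ/2 ⊕ ℤ/6 ⊕ ℤ/18 ⊕ ℤ/36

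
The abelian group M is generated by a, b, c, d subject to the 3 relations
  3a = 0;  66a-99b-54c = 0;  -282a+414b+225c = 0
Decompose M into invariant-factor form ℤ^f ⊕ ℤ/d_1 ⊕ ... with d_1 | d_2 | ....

rank_ℚ(R)=3; free=4−3=1
SNF(R) diag = [3, 9, 9] → torsion [3, 9, 9]

Answer: M ≅ ℤ^1 ⊕ ℤ/3 ⊕ ℤ/9 ⊕ ℤ/9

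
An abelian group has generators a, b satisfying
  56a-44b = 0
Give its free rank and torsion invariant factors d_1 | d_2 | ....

Answer: M ≅ ℤ^1 ⊕ ℤ/4

Derivation:
rank_ℚ(R)=1; free=2−1=1
SNF(R) diag = [4] → torsion [4]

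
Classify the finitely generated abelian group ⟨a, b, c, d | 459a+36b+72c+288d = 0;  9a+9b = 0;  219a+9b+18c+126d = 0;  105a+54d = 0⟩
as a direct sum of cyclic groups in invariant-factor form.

rank_ℚ(R)=4; free=4−4=0
SNF(R) diag = [3, 9, 18, 54] → torsion [3, 9, 18, 54]

Answer: M ≅ ℤ/3 ⊕ ℤ/9 ⊕ ℤ/18 ⊕ ℤ/54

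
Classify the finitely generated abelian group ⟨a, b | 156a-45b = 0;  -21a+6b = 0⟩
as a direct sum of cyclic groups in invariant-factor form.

rank_ℚ(R)=2; free=2−2=0
SNF(R) diag = [3, 3] → torsion [3, 3]

Answer: M ≅ ℤ/3 ⊕ ℤ/3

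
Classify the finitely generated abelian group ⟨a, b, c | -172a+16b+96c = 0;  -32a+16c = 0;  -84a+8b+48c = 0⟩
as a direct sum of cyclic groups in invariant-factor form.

Answer: M ≅ ℤ/4 ⊕ ℤ/8 ⊕ ℤ/16

Derivation:
rank_ℚ(R)=3; free=3−3=0
SNF(R) diag = [4, 8, 16] → torsion [4, 8, 16]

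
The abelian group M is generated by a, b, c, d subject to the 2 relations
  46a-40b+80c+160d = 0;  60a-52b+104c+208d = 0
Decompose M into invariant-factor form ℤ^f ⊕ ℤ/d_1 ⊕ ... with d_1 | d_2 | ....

Answer: M ≅ ℤ^2 ⊕ ℤ/2 ⊕ ℤ/4

Derivation:
rank_ℚ(R)=2; free=4−2=2
SNF(R) diag = [2, 4] → torsion [2, 4]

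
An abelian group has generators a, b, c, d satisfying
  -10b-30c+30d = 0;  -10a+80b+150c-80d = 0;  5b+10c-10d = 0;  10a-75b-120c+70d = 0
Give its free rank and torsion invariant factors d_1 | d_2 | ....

rank_ℚ(R)=4; free=4−4=0
SNF(R) diag = [5, 10, 10, 20] → torsion [5, 10, 10, 20]

Answer: M ≅ ℤ/5 ⊕ ℤ/10 ⊕ ℤ/10 ⊕ ℤ/20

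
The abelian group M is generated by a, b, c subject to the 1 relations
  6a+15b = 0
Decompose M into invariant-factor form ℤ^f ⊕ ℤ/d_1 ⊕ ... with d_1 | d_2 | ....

Answer: M ≅ ℤ^2 ⊕ ℤ/3

Derivation:
rank_ℚ(R)=1; free=3−1=2
SNF(R) diag = [3] → torsion [3]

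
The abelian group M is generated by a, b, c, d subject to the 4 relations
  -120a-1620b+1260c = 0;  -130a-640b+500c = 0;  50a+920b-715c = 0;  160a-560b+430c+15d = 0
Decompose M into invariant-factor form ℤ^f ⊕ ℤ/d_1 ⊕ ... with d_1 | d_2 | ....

rank_ℚ(R)=4; free=4−4=0
SNF(R) diag = [5, 15, 30, 60] → torsion [5, 15, 30, 60]

Answer: M ≅ ℤ/5 ⊕ ℤ/15 ⊕ ℤ/30 ⊕ ℤ/60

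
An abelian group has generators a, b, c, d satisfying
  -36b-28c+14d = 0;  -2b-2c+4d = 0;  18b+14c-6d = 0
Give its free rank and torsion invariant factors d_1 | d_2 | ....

Answer: M ≅ ℤ^1 ⊕ ℤ/2 ⊕ ℤ/2 ⊕ ℤ/4

Derivation:
rank_ℚ(R)=3; free=4−3=1
SNF(R) diag = [2, 2, 4] → torsion [2, 2, 4]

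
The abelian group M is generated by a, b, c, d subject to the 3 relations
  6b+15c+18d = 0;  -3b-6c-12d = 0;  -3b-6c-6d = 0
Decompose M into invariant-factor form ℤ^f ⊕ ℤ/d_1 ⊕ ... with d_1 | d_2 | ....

Answer: M ≅ ℤ^1 ⊕ ℤ/3 ⊕ ℤ/3 ⊕ ℤ/6

Derivation:
rank_ℚ(R)=3; free=4−3=1
SNF(R) diag = [3, 3, 6] → torsion [3, 3, 6]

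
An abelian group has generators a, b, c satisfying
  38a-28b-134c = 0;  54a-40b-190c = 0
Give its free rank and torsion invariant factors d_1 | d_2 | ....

Answer: M ≅ ℤ^1 ⊕ ℤ/2 ⊕ ℤ/4

Derivation:
rank_ℚ(R)=2; free=3−2=1
SNF(R) diag = [2, 4] → torsion [2, 4]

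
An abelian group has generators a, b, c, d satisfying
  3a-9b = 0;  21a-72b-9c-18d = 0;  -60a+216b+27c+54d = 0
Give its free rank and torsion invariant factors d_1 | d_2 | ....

Answer: M ≅ ℤ^1 ⊕ ℤ/3 ⊕ ℤ/9 ⊕ ℤ/9

Derivation:
rank_ℚ(R)=3; free=4−3=1
SNF(R) diag = [3, 9, 9] → torsion [3, 9, 9]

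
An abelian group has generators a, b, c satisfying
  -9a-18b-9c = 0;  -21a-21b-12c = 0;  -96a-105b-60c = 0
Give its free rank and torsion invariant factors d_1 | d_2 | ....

Answer: M ≅ ℤ/3 ⊕ ℤ/9 ⊕ ℤ/9

Derivation:
rank_ℚ(R)=3; free=3−3=0
SNF(R) diag = [3, 9, 9] → torsion [3, 9, 9]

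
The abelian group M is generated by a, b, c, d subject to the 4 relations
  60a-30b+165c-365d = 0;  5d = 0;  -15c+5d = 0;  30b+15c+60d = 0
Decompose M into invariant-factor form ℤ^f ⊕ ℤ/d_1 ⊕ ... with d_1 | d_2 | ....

Answer: M ≅ ℤ/5 ⊕ ℤ/15 ⊕ ℤ/30 ⊕ ℤ/60

Derivation:
rank_ℚ(R)=4; free=4−4=0
SNF(R) diag = [5, 15, 30, 60] → torsion [5, 15, 30, 60]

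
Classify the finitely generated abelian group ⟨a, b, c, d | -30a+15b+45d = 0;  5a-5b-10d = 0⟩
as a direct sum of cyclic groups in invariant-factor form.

rank_ℚ(R)=2; free=4−2=2
SNF(R) diag = [5, 15] → torsion [5, 15]

Answer: M ≅ ℤ^2 ⊕ ℤ/5 ⊕ ℤ/15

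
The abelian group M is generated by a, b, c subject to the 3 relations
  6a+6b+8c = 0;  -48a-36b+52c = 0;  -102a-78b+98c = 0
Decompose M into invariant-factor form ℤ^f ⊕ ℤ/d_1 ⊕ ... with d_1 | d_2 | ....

rank_ℚ(R)=3; free=3−3=0
SNF(R) diag = [2, 6, 12] → torsion [2, 6, 12]

Answer: M ≅ ℤ/2 ⊕ ℤ/6 ⊕ ℤ/12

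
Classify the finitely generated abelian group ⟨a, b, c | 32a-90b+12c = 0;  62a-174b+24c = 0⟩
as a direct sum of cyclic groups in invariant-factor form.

Answer: M ≅ ℤ^1 ⊕ ℤ/2 ⊕ ℤ/6

Derivation:
rank_ℚ(R)=2; free=3−2=1
SNF(R) diag = [2, 6] → torsion [2, 6]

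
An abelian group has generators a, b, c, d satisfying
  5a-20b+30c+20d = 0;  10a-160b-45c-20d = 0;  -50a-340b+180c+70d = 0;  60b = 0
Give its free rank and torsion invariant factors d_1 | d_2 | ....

Answer: M ≅ ℤ/5 ⊕ ℤ/15 ⊕ ℤ/30 ⊕ ℤ/60

Derivation:
rank_ℚ(R)=4; free=4−4=0
SNF(R) diag = [5, 15, 30, 60] → torsion [5, 15, 30, 60]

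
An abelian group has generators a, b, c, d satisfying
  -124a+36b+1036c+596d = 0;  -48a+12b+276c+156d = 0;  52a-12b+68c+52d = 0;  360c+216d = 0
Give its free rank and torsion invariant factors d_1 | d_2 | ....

Answer: M ≅ ℤ/4 ⊕ ℤ/12 ⊕ ℤ/24 ⊕ ℤ/72

Derivation:
rank_ℚ(R)=4; free=4−4=0
SNF(R) diag = [4, 12, 24, 72] → torsion [4, 12, 24, 72]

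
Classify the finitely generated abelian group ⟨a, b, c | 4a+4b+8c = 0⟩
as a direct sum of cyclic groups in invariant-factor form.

Answer: M ≅ ℤ^2 ⊕ ℤ/4

Derivation:
rank_ℚ(R)=1; free=3−1=2
SNF(R) diag = [4] → torsion [4]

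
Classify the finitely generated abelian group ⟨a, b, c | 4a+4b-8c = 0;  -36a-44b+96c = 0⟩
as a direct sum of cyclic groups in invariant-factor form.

Answer: M ≅ ℤ^1 ⊕ ℤ/4 ⊕ ℤ/8

Derivation:
rank_ℚ(R)=2; free=3−2=1
SNF(R) diag = [4, 8] → torsion [4, 8]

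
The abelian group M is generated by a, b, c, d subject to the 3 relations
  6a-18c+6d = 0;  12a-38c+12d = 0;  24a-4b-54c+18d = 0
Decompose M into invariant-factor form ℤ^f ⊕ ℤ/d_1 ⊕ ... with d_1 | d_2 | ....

rank_ℚ(R)=3; free=4−3=1
SNF(R) diag = [2, 2, 6] → torsion [2, 2, 6]

Answer: M ≅ ℤ^1 ⊕ ℤ/2 ⊕ ℤ/2 ⊕ ℤ/6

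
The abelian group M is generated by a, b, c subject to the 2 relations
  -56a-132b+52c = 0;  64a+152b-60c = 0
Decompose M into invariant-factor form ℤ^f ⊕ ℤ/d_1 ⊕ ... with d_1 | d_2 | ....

rank_ℚ(R)=2; free=3−2=1
SNF(R) diag = [4, 4] → torsion [4, 4]

Answer: M ≅ ℤ^1 ⊕ ℤ/4 ⊕ ℤ/4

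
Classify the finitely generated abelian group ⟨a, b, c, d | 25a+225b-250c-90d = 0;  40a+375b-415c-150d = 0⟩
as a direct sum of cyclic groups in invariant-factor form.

rank_ℚ(R)=2; free=4−2=2
SNF(R) diag = [5, 15] → torsion [5, 15]

Answer: M ≅ ℤ^2 ⊕ ℤ/5 ⊕ ℤ/15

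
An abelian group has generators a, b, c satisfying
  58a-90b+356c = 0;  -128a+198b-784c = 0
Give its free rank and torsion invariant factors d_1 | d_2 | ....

rank_ℚ(R)=2; free=3−2=1
SNF(R) diag = [2, 6] → torsion [2, 6]

Answer: M ≅ ℤ^1 ⊕ ℤ/2 ⊕ ℤ/6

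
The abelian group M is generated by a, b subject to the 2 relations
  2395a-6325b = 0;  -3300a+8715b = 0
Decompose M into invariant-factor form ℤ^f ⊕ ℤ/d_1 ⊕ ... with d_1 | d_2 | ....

Answer: M ≅ ℤ/5 ⊕ ℤ/15

Derivation:
rank_ℚ(R)=2; free=2−2=0
SNF(R) diag = [5, 15] → torsion [5, 15]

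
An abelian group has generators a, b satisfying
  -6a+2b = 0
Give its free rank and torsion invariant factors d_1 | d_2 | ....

rank_ℚ(R)=1; free=2−1=1
SNF(R) diag = [2] → torsion [2]

Answer: M ≅ ℤ^1 ⊕ ℤ/2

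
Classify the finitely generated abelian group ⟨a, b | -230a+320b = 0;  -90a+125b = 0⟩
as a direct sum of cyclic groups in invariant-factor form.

rank_ℚ(R)=2; free=2−2=0
SNF(R) diag = [5, 10] → torsion [5, 10]

Answer: M ≅ ℤ/5 ⊕ ℤ/10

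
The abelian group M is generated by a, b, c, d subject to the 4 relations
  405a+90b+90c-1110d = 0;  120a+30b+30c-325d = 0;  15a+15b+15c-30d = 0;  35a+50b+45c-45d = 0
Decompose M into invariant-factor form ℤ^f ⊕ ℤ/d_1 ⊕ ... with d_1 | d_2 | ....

rank_ℚ(R)=4; free=4−4=0
SNF(R) diag = [5, 5, 15, 45] → torsion [5, 5, 15, 45]

Answer: M ≅ ℤ/5 ⊕ ℤ/5 ⊕ ℤ/15 ⊕ ℤ/45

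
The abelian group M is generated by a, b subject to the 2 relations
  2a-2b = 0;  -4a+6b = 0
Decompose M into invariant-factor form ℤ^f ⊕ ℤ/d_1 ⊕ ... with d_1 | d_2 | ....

Answer: M ≅ ℤ/2 ⊕ ℤ/2

Derivation:
rank_ℚ(R)=2; free=2−2=0
SNF(R) diag = [2, 2] → torsion [2, 2]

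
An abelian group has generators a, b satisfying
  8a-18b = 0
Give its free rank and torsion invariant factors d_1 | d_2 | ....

rank_ℚ(R)=1; free=2−1=1
SNF(R) diag = [2] → torsion [2]

Answer: M ≅ ℤ^1 ⊕ ℤ/2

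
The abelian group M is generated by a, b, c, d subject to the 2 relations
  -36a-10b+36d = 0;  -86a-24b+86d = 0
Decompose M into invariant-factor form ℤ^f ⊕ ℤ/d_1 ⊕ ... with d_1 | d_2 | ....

rank_ℚ(R)=2; free=4−2=2
SNF(R) diag = [2, 2] → torsion [2, 2]

Answer: M ≅ ℤ^2 ⊕ ℤ/2 ⊕ ℤ/2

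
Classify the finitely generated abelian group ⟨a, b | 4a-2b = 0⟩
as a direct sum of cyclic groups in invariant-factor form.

rank_ℚ(R)=1; free=2−1=1
SNF(R) diag = [2] → torsion [2]

Answer: M ≅ ℤ^1 ⊕ ℤ/2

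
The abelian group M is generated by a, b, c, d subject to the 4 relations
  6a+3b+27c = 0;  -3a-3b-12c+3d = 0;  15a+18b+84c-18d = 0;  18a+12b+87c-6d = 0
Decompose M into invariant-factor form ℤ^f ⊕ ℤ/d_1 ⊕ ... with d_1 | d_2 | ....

Answer: M ≅ ℤ/3 ⊕ ℤ/3 ⊕ ℤ/3 ⊕ ℤ/9

Derivation:
rank_ℚ(R)=4; free=4−4=0
SNF(R) diag = [3, 3, 3, 9] → torsion [3, 3, 3, 9]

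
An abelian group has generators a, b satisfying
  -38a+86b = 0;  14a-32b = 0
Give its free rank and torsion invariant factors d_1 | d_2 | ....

Answer: M ≅ ℤ/2 ⊕ ℤ/6

Derivation:
rank_ℚ(R)=2; free=2−2=0
SNF(R) diag = [2, 6] → torsion [2, 6]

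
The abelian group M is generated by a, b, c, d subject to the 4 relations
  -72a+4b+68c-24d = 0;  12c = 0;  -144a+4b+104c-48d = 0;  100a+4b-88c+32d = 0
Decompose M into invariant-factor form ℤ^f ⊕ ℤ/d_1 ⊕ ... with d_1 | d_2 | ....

Answer: M ≅ ℤ/4 ⊕ ℤ/4 ⊕ ℤ/12 ⊕ ℤ/24

Derivation:
rank_ℚ(R)=4; free=4−4=0
SNF(R) diag = [4, 4, 12, 24] → torsion [4, 4, 12, 24]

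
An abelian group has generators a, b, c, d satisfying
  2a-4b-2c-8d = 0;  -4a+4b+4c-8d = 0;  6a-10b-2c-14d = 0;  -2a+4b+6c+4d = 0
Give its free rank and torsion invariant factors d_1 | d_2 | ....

rank_ℚ(R)=4; free=4−4=0
SNF(R) diag = [2, 2, 4, 4] → torsion [2, 2, 4, 4]

Answer: M ≅ ℤ/2 ⊕ ℤ/2 ⊕ ℤ/4 ⊕ ℤ/4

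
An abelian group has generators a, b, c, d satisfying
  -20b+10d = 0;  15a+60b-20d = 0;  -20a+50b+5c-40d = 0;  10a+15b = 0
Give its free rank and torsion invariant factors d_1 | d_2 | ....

Answer: M ≅ ℤ/5 ⊕ ℤ/5 ⊕ ℤ/5 ⊕ ℤ/10

Derivation:
rank_ℚ(R)=4; free=4−4=0
SNF(R) diag = [5, 5, 5, 10] → torsion [5, 5, 5, 10]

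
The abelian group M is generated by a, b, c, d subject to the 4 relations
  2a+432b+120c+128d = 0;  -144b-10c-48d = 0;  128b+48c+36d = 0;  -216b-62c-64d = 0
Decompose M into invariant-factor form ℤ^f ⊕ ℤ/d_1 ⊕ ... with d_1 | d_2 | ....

Answer: M ≅ ℤ/2 ⊕ ℤ/2 ⊕ ℤ/4 ⊕ ℤ/8

Derivation:
rank_ℚ(R)=4; free=4−4=0
SNF(R) diag = [2, 2, 4, 8] → torsion [2, 2, 4, 8]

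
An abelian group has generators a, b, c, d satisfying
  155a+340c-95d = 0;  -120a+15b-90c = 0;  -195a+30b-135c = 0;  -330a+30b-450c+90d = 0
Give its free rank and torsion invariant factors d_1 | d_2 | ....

Answer: M ≅ ℤ/5 ⊕ ℤ/15 ⊕ ℤ/45 ⊕ ℤ/90

Derivation:
rank_ℚ(R)=4; free=4−4=0
SNF(R) diag = [5, 15, 45, 90] → torsion [5, 15, 45, 90]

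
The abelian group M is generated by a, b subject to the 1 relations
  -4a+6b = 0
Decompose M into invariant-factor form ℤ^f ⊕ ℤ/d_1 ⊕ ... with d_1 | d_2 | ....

rank_ℚ(R)=1; free=2−1=1
SNF(R) diag = [2] → torsion [2]

Answer: M ≅ ℤ^1 ⊕ ℤ/2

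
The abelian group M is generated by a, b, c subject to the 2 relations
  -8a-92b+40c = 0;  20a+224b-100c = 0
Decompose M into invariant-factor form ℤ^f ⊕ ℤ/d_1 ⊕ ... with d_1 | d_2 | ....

rank_ℚ(R)=2; free=3−2=1
SNF(R) diag = [4, 12] → torsion [4, 12]

Answer: M ≅ ℤ^1 ⊕ ℤ/4 ⊕ ℤ/12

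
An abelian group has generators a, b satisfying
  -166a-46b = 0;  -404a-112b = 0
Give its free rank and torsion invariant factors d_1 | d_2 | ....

rank_ℚ(R)=2; free=2−2=0
SNF(R) diag = [2, 4] → torsion [2, 4]

Answer: M ≅ ℤ/2 ⊕ ℤ/4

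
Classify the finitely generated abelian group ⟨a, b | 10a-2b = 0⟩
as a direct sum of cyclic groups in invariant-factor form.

rank_ℚ(R)=1; free=2−1=1
SNF(R) diag = [2] → torsion [2]

Answer: M ≅ ℤ^1 ⊕ ℤ/2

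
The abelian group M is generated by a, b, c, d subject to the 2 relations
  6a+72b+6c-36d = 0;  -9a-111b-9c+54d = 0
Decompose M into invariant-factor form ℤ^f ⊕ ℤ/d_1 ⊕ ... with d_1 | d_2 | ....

Answer: M ≅ ℤ^2 ⊕ ℤ/3 ⊕ ℤ/6

Derivation:
rank_ℚ(R)=2; free=4−2=2
SNF(R) diag = [3, 6] → torsion [3, 6]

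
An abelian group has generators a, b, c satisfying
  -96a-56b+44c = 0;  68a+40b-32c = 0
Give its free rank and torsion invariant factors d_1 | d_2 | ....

Answer: M ≅ ℤ^1 ⊕ ℤ/4 ⊕ ℤ/4

Derivation:
rank_ℚ(R)=2; free=3−2=1
SNF(R) diag = [4, 4] → torsion [4, 4]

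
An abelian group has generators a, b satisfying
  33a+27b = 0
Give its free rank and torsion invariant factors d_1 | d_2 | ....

Answer: M ≅ ℤ^1 ⊕ ℤ/3

Derivation:
rank_ℚ(R)=1; free=2−1=1
SNF(R) diag = [3] → torsion [3]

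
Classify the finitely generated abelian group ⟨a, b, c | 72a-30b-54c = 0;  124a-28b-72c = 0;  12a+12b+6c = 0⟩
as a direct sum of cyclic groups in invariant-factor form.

Answer: M ≅ ℤ/2 ⊕ ℤ/6 ⊕ ℤ/12

Derivation:
rank_ℚ(R)=3; free=3−3=0
SNF(R) diag = [2, 6, 12] → torsion [2, 6, 12]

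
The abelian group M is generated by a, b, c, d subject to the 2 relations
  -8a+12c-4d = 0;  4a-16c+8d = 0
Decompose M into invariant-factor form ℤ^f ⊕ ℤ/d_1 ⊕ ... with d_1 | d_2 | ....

Answer: M ≅ ℤ^2 ⊕ ℤ/4 ⊕ ℤ/4

Derivation:
rank_ℚ(R)=2; free=4−2=2
SNF(R) diag = [4, 4] → torsion [4, 4]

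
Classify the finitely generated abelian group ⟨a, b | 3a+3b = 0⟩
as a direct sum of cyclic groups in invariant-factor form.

Answer: M ≅ ℤ^1 ⊕ ℤ/3

Derivation:
rank_ℚ(R)=1; free=2−1=1
SNF(R) diag = [3] → torsion [3]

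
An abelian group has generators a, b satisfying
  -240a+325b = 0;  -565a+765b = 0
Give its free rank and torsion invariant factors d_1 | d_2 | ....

rank_ℚ(R)=2; free=2−2=0
SNF(R) diag = [5, 5] → torsion [5, 5]

Answer: M ≅ ℤ/5 ⊕ ℤ/5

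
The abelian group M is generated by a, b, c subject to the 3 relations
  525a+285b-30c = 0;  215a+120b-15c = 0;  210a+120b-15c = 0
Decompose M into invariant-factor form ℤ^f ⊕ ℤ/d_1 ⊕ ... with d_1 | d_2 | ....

rank_ℚ(R)=3; free=3−3=0
SNF(R) diag = [5, 15, 45] → torsion [5, 15, 45]

Answer: M ≅ ℤ/5 ⊕ ℤ/15 ⊕ ℤ/45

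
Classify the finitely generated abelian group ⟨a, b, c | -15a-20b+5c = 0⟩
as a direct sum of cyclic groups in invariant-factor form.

Answer: M ≅ ℤ^2 ⊕ ℤ/5

Derivation:
rank_ℚ(R)=1; free=3−1=2
SNF(R) diag = [5] → torsion [5]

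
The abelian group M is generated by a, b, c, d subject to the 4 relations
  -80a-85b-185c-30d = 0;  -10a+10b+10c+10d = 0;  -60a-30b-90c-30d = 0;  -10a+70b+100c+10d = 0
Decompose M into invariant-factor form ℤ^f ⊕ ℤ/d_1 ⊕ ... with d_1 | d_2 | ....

rank_ℚ(R)=4; free=4−4=0
SNF(R) diag = [5, 10, 30, 30] → torsion [5, 10, 30, 30]

Answer: M ≅ ℤ/5 ⊕ ℤ/10 ⊕ ℤ/30 ⊕ ℤ/30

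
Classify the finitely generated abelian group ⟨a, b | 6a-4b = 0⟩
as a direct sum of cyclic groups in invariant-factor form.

Answer: M ≅ ℤ^1 ⊕ ℤ/2

Derivation:
rank_ℚ(R)=1; free=2−1=1
SNF(R) diag = [2] → torsion [2]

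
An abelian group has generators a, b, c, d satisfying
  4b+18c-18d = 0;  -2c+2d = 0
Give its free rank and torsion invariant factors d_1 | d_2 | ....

Answer: M ≅ ℤ^2 ⊕ ℤ/2 ⊕ ℤ/4

Derivation:
rank_ℚ(R)=2; free=4−2=2
SNF(R) diag = [2, 4] → torsion [2, 4]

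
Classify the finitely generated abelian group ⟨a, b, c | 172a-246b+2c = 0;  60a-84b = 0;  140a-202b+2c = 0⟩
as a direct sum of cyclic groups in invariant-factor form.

Answer: M ≅ ℤ/2 ⊕ ℤ/4 ⊕ ℤ/12

Derivation:
rank_ℚ(R)=3; free=3−3=0
SNF(R) diag = [2, 4, 12] → torsion [2, 4, 12]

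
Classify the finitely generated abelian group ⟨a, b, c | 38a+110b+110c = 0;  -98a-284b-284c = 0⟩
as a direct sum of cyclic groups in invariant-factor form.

rank_ℚ(R)=2; free=3−2=1
SNF(R) diag = [2, 6] → torsion [2, 6]

Answer: M ≅ ℤ^1 ⊕ ℤ/2 ⊕ ℤ/6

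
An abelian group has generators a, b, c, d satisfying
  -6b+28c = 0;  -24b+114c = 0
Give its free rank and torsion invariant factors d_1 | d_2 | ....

Answer: M ≅ ℤ^2 ⊕ ℤ/2 ⊕ ℤ/6

Derivation:
rank_ℚ(R)=2; free=4−2=2
SNF(R) diag = [2, 6] → torsion [2, 6]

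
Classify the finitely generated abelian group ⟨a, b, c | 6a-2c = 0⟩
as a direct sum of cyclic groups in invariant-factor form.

rank_ℚ(R)=1; free=3−1=2
SNF(R) diag = [2] → torsion [2]

Answer: M ≅ ℤ^2 ⊕ ℤ/2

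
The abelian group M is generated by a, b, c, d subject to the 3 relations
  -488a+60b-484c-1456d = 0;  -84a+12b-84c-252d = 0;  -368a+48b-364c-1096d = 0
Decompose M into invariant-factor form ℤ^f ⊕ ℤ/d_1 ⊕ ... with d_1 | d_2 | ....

Answer: M ≅ ℤ^1 ⊕ ℤ/4 ⊕ ℤ/12 ⊕ ℤ/36

Derivation:
rank_ℚ(R)=3; free=4−3=1
SNF(R) diag = [4, 12, 36] → torsion [4, 12, 36]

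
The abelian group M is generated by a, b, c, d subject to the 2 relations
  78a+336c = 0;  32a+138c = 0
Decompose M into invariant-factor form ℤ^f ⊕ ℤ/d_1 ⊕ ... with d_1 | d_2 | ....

rank_ℚ(R)=2; free=4−2=2
SNF(R) diag = [2, 6] → torsion [2, 6]

Answer: M ≅ ℤ^2 ⊕ ℤ/2 ⊕ ℤ/6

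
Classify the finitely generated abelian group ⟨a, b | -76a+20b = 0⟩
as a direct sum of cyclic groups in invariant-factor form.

Answer: M ≅ ℤ^1 ⊕ ℤ/4

Derivation:
rank_ℚ(R)=1; free=2−1=1
SNF(R) diag = [4] → torsion [4]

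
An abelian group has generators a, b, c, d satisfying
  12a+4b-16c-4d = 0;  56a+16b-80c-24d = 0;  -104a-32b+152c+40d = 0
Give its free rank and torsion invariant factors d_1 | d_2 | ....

rank_ℚ(R)=3; free=4−3=1
SNF(R) diag = [4, 8, 8] → torsion [4, 8, 8]

Answer: M ≅ ℤ^1 ⊕ ℤ/4 ⊕ ℤ/8 ⊕ ℤ/8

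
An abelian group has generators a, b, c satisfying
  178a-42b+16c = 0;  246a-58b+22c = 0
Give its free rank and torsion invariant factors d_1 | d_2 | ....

Answer: M ≅ ℤ^1 ⊕ ℤ/2 ⊕ ℤ/2

Derivation:
rank_ℚ(R)=2; free=3−2=1
SNF(R) diag = [2, 2] → torsion [2, 2]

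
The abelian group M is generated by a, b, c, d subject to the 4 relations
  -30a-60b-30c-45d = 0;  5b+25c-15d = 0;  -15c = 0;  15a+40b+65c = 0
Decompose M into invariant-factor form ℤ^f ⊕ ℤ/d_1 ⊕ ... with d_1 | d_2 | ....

Answer: M ≅ ℤ/5 ⊕ ℤ/15 ⊕ ℤ/15 ⊕ ℤ/15

Derivation:
rank_ℚ(R)=4; free=4−4=0
SNF(R) diag = [5, 15, 15, 15] → torsion [5, 15, 15, 15]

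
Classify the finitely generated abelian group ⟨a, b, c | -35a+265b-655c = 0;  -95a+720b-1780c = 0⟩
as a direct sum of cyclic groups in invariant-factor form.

rank_ℚ(R)=2; free=3−2=1
SNF(R) diag = [5, 5] → torsion [5, 5]

Answer: M ≅ ℤ^1 ⊕ ℤ/5 ⊕ ℤ/5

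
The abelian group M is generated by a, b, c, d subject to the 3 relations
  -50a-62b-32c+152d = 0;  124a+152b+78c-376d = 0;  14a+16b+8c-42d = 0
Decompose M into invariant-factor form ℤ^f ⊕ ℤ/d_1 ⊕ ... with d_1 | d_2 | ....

rank_ℚ(R)=3; free=4−3=1
SNF(R) diag = [2, 2, 2] → torsion [2, 2, 2]

Answer: M ≅ ℤ^1 ⊕ ℤ/2 ⊕ ℤ/2 ⊕ ℤ/2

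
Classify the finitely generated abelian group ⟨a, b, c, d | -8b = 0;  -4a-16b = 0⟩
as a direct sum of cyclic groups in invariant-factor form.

Answer: M ≅ ℤ^2 ⊕ ℤ/4 ⊕ ℤ/8

Derivation:
rank_ℚ(R)=2; free=4−2=2
SNF(R) diag = [4, 8] → torsion [4, 8]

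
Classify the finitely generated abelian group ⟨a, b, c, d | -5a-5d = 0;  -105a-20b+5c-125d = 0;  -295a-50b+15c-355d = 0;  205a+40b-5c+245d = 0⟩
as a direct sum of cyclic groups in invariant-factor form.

Answer: M ≅ ℤ/5 ⊕ ℤ/5 ⊕ ℤ/10 ⊕ ℤ/20

Derivation:
rank_ℚ(R)=4; free=4−4=0
SNF(R) diag = [5, 5, 10, 20] → torsion [5, 5, 10, 20]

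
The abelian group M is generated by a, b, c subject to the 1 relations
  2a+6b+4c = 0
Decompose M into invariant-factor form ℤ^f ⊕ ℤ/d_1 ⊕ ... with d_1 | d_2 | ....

rank_ℚ(R)=1; free=3−1=2
SNF(R) diag = [2] → torsion [2]

Answer: M ≅ ℤ^2 ⊕ ℤ/2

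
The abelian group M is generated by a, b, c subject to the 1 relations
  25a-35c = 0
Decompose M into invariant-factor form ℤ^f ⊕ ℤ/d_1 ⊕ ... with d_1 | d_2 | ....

Answer: M ≅ ℤ^2 ⊕ ℤ/5

Derivation:
rank_ℚ(R)=1; free=3−1=2
SNF(R) diag = [5] → torsion [5]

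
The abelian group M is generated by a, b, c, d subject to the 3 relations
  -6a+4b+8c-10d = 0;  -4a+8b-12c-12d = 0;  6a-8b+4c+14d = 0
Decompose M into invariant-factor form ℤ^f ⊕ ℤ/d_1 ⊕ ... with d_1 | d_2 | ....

Answer: M ≅ ℤ^1 ⊕ ℤ/2 ⊕ ℤ/4 ⊕ ℤ/4

Derivation:
rank_ℚ(R)=3; free=4−3=1
SNF(R) diag = [2, 4, 4] → torsion [2, 4, 4]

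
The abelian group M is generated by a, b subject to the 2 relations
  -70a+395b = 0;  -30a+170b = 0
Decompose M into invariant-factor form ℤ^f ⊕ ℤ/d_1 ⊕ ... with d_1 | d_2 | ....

Answer: M ≅ ℤ/5 ⊕ ℤ/10

Derivation:
rank_ℚ(R)=2; free=2−2=0
SNF(R) diag = [5, 10] → torsion [5, 10]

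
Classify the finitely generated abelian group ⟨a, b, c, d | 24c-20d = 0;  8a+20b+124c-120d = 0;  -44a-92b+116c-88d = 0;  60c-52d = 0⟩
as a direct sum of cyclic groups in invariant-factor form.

Answer: M ≅ ℤ/4 ⊕ ℤ/4 ⊕ ℤ/12 ⊕ ℤ/36

Derivation:
rank_ℚ(R)=4; free=4−4=0
SNF(R) diag = [4, 4, 12, 36] → torsion [4, 4, 12, 36]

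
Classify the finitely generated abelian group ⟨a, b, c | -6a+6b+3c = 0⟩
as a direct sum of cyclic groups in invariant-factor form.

Answer: M ≅ ℤ^2 ⊕ ℤ/3

Derivation:
rank_ℚ(R)=1; free=3−1=2
SNF(R) diag = [3] → torsion [3]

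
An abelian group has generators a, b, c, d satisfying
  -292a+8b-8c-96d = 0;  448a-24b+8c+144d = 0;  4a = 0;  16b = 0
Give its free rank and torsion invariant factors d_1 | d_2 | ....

rank_ℚ(R)=4; free=4−4=0
SNF(R) diag = [4, 8, 16, 48] → torsion [4, 8, 16, 48]

Answer: M ≅ ℤ/4 ⊕ ℤ/8 ⊕ ℤ/16 ⊕ ℤ/48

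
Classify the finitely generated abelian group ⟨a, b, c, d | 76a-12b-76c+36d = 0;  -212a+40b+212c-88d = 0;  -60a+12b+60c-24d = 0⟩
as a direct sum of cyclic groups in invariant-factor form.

rank_ℚ(R)=3; free=4−3=1
SNF(R) diag = [4, 4, 12] → torsion [4, 4, 12]

Answer: M ≅ ℤ^1 ⊕ ℤ/4 ⊕ ℤ/4 ⊕ ℤ/12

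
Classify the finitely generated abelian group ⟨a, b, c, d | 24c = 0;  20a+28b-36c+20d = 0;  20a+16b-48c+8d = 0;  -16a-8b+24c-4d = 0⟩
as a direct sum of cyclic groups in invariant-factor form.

rank_ℚ(R)=4; free=4−4=0
SNF(R) diag = [4, 12, 12, 24] → torsion [4, 12, 12, 24]

Answer: M ≅ ℤ/4 ⊕ ℤ/12 ⊕ ℤ/12 ⊕ ℤ/24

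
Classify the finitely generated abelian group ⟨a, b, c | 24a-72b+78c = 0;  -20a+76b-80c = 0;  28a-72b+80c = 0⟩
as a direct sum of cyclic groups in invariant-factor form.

rank_ℚ(R)=3; free=3−3=0
SNF(R) diag = [2, 4, 12] → torsion [2, 4, 12]

Answer: M ≅ ℤ/2 ⊕ ℤ/4 ⊕ ℤ/12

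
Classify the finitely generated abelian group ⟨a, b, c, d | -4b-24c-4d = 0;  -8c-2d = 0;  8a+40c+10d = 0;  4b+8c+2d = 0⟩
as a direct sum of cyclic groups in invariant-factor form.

rank_ℚ(R)=4; free=4−4=0
SNF(R) diag = [2, 4, 8, 8] → torsion [2, 4, 8, 8]

Answer: M ≅ ℤ/2 ⊕ ℤ/4 ⊕ ℤ/8 ⊕ ℤ/8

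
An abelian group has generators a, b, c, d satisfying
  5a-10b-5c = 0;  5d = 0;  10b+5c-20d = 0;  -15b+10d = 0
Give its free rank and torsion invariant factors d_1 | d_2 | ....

Answer: M ≅ ℤ/5 ⊕ ℤ/5 ⊕ ℤ/5 ⊕ ℤ/15

Derivation:
rank_ℚ(R)=4; free=4−4=0
SNF(R) diag = [5, 5, 5, 15] → torsion [5, 5, 5, 15]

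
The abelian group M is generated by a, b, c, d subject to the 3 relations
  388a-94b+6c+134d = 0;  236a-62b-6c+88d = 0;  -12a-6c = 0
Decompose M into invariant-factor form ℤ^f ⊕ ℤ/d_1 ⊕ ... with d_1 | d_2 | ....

rank_ℚ(R)=3; free=4−3=1
SNF(R) diag = [2, 6, 18] → torsion [2, 6, 18]

Answer: M ≅ ℤ^1 ⊕ ℤ/2 ⊕ ℤ/6 ⊕ ℤ/18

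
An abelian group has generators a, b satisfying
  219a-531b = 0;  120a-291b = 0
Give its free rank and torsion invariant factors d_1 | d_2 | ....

Answer: M ≅ ℤ/3 ⊕ ℤ/3

Derivation:
rank_ℚ(R)=2; free=2−2=0
SNF(R) diag = [3, 3] → torsion [3, 3]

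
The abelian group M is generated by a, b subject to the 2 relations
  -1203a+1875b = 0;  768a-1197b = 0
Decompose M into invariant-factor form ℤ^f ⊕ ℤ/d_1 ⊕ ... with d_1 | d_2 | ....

Answer: M ≅ ℤ/3 ⊕ ℤ/3

Derivation:
rank_ℚ(R)=2; free=2−2=0
SNF(R) diag = [3, 3] → torsion [3, 3]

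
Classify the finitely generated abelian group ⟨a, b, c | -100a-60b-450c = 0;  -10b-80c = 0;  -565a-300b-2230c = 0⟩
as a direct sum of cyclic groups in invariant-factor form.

rank_ℚ(R)=3; free=3−3=0
SNF(R) diag = [5, 10, 10] → torsion [5, 10, 10]

Answer: M ≅ ℤ/5 ⊕ ℤ/10 ⊕ ℤ/10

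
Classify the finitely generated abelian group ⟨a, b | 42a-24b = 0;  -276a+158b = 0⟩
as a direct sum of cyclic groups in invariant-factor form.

Answer: M ≅ ℤ/2 ⊕ ℤ/6

Derivation:
rank_ℚ(R)=2; free=2−2=0
SNF(R) diag = [2, 6] → torsion [2, 6]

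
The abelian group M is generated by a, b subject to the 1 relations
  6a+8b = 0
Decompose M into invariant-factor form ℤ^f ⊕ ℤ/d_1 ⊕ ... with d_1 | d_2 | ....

Answer: M ≅ ℤ^1 ⊕ ℤ/2

Derivation:
rank_ℚ(R)=1; free=2−1=1
SNF(R) diag = [2] → torsion [2]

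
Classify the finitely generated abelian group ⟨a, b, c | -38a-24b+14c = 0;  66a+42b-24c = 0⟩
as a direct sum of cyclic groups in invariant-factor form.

Answer: M ≅ ℤ^1 ⊕ ℤ/2 ⊕ ℤ/6

Derivation:
rank_ℚ(R)=2; free=3−2=1
SNF(R) diag = [2, 6] → torsion [2, 6]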